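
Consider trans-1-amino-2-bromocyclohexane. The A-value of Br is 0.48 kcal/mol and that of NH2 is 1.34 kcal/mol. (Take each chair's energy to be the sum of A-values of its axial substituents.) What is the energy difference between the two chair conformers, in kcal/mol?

1.82 kcal/mol

C1 and C2 have opposite parity, so for the trans isomer the two substituents are e,e in one chair and a,a in the other.
Chair I (bromo axial, amino axial): E = 1.82 kcal/mol.
Chair II (bromo equatorial, amino equatorial): E = 0.00 kcal/mol.
ΔE = 1.82 − 0.00 = 1.82 kcal/mol; chair II is more stable.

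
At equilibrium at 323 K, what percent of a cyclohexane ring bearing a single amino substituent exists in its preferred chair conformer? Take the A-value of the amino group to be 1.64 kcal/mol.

92.8%

One chair has the amino group axial (E = 1.64 kcal/mol) and the other has it equatorial (E = 0).
ΔG = 1.64 kcal/mol between the two chairs.
K = exp(ΔG/RT) with R = 1.987×10⁻³ kcal mol⁻¹ K⁻¹ and T = 323 K gives K ≈ 12.9.
Fraction in the lower-energy chair = K/(K+1) = 92.8%.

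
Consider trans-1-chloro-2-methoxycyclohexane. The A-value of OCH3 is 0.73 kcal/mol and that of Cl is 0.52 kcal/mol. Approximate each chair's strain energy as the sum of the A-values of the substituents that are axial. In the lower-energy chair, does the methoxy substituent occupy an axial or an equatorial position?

equatorial

C1 and C2 have opposite parity, so for the trans isomer the two substituents are e,e in one chair and a,a in the other.
Chair I (methoxy axial, chloro axial): E = 1.25 kcal/mol.
Chair II (methoxy equatorial, chloro equatorial): E = 0.00 kcal/mol.
Chair II is the more stable (lower-energy) conformer, and in that chair the methoxy group is equatorial.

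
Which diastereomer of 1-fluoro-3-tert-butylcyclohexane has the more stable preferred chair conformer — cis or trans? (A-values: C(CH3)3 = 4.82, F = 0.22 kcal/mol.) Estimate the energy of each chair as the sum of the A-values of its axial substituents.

cis

At 1,3 positions (parity same): cis → (e,e or a,a); trans → (a,e or e,a).
Best chair for cis: E = 0.00 kcal/mol; best chair for trans: E = 0.22 kcal/mol.
The cis isomer is lower by 0.22 kcal/mol.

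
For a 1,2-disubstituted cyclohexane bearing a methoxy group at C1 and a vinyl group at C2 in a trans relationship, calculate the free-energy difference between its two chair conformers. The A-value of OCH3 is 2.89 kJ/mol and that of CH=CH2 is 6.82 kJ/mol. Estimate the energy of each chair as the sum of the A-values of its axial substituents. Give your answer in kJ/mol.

9.71 kJ/mol

C1 and C2 have opposite parity, so for the trans isomer the two substituents are e,e in one chair and a,a in the other.
Chair I (methoxy axial, vinyl axial): E = 9.71 kJ/mol.
Chair II (methoxy equatorial, vinyl equatorial): E = 0.00 kJ/mol.
ΔE = 9.71 − 0.00 = 9.71 kJ/mol; chair II is more stable.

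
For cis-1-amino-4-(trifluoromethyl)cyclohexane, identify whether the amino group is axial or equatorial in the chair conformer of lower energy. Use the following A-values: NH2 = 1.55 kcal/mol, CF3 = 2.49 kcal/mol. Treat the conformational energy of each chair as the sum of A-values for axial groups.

C1 and C4 have opposite parity, so for the cis isomer the two substituents are one axial and one equatorial in each chair.
Chair I (amino axial, trifluoromethyl equatorial): E = 1.55 kcal/mol.
Chair II (amino equatorial, trifluoromethyl axial): E = 2.49 kcal/mol.
Chair I is the more stable (lower-energy) conformer, and in that chair the amino group is axial.

axial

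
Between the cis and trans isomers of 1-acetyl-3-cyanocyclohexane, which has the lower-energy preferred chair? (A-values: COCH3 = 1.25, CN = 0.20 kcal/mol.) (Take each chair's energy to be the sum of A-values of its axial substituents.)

At 1,3 positions (parity same): cis → (e,e or a,a); trans → (a,e or e,a).
Best chair for cis: E = 0.00 kcal/mol; best chair for trans: E = 0.20 kcal/mol.
The cis isomer is lower by 0.20 kcal/mol.

cis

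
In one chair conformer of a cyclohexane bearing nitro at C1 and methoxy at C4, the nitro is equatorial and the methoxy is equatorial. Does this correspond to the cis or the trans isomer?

C1 and C4 have opposite parity, so their axial bonds point in opposite directions.
With opposite-parity carbons, two substituents on the same face are one axial and one equatorial; opposite faces give both axial or both equatorial.
Here the groups are equatorial/equatorial → opposite face → trans.

trans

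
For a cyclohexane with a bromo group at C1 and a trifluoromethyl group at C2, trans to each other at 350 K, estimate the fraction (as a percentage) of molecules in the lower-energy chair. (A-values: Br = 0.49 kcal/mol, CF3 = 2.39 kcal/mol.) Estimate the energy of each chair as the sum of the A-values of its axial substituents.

98.4%

C1 and C2 have opposite parity, so for the trans isomer the two substituents are e,e in one chair and a,a in the other.
Chair I (bromo axial, trifluoromethyl axial): E = 2.88 kcal/mol; chair II (bromo equatorial, trifluoromethyl equatorial): E = 0.00 kcal/mol.
ΔG = 2.88 kcal/mol between the two chairs.
K = exp(ΔG/RT) with R = 1.987×10⁻³ kcal mol⁻¹ K⁻¹ and T = 350 K gives K ≈ 62.9.
Fraction in the lower-energy chair = K/(K+1) = 98.4%.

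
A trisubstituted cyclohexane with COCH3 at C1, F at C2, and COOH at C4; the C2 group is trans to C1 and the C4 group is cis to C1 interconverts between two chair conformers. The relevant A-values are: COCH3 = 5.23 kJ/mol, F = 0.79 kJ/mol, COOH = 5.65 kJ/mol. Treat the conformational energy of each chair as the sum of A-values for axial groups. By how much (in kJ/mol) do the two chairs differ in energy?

0.37 kJ/mol

Chair I (acetyl axial, fluoro axial, carboxyl equatorial): E = 6.02 kJ/mol.
Chair II (acetyl equatorial, fluoro equatorial, carboxyl axial): E = 5.65 kJ/mol.
ΔE = 6.02 − 5.65 = 0.37 kJ/mol; chair II is more stable.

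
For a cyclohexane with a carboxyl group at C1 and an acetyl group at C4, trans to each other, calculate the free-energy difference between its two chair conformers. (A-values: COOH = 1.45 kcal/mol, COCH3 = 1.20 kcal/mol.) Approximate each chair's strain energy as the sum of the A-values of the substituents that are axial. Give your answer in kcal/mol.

2.65 kcal/mol

C1 and C4 have opposite parity, so for the trans isomer the two substituents are e,e in one chair and a,a in the other.
Chair I (carboxyl axial, acetyl axial): E = 2.65 kcal/mol.
Chair II (carboxyl equatorial, acetyl equatorial): E = 0.00 kcal/mol.
ΔE = 2.65 − 0.00 = 2.65 kcal/mol; chair II is more stable.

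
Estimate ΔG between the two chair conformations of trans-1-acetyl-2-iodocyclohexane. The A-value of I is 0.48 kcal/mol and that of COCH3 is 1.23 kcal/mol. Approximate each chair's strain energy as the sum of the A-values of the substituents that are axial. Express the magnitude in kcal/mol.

C1 and C2 have opposite parity, so for the trans isomer the two substituents are e,e in one chair and a,a in the other.
Chair I (iodo axial, acetyl axial): E = 1.71 kcal/mol.
Chair II (iodo equatorial, acetyl equatorial): E = 0.00 kcal/mol.
ΔE = 1.71 − 0.00 = 1.71 kcal/mol; chair II is more stable.

1.71 kcal/mol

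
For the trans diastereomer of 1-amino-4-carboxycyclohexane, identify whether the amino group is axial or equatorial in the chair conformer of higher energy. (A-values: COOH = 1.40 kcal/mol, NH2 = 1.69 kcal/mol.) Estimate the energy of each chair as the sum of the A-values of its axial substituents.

axial

C1 and C4 have opposite parity, so for the trans isomer the two substituents are e,e in one chair and a,a in the other.
Chair I (carboxyl axial, amino axial): E = 3.09 kcal/mol.
Chair II (carboxyl equatorial, amino equatorial): E = 0.00 kcal/mol.
Chair I is the less stable (higher-energy) conformer, and in that chair the amino group is axial.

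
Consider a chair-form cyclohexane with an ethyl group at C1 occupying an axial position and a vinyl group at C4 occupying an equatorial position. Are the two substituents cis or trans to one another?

C1 and C4 have opposite parity, so their axial bonds point in opposite directions.
With opposite-parity carbons, two substituents on the same face are one axial and one equatorial; opposite faces give both axial or both equatorial.
Here the groups are axial/equatorial → same face → cis.

cis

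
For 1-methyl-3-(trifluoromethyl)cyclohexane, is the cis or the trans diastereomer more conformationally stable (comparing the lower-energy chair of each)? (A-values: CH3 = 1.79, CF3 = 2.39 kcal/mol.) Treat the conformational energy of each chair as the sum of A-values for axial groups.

At 1,3 positions (parity same): cis → (e,e or a,a); trans → (a,e or e,a).
Best chair for cis: E = 0.00 kcal/mol; best chair for trans: E = 1.79 kcal/mol.
The cis isomer is lower by 1.79 kcal/mol.

cis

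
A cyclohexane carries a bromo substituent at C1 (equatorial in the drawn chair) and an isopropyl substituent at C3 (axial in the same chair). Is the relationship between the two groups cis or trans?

C1 and C3 have the same parity, so their axial bonds point in the same direction.
With same-parity carbons, two substituents on the same face are both axial or both equatorial; opposite faces give one of each.
Here the groups are equatorial/axial → opposite face → trans.

trans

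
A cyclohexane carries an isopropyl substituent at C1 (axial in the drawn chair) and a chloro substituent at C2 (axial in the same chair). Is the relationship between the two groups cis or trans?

C1 and C2 have opposite parity, so their axial bonds point in opposite directions.
With opposite-parity carbons, two substituents on the same face are one axial and one equatorial; opposite faces give both axial or both equatorial.
Here the groups are axial/axial → opposite face → trans.

trans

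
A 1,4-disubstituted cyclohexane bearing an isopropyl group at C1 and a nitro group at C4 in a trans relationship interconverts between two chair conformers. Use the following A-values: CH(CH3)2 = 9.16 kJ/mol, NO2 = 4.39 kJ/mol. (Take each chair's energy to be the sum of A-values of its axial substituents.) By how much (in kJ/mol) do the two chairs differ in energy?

13.55 kJ/mol

C1 and C4 have opposite parity, so for the trans isomer the two substituents are e,e in one chair and a,a in the other.
Chair I (isopropyl axial, nitro axial): E = 13.55 kJ/mol.
Chair II (isopropyl equatorial, nitro equatorial): E = 0.00 kJ/mol.
ΔE = 13.55 − 0.00 = 13.55 kJ/mol; chair II is more stable.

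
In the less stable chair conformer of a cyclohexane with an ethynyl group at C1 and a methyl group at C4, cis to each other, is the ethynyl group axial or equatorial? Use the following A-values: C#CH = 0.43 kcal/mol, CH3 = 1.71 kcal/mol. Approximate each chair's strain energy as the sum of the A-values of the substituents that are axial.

equatorial

C1 and C4 have opposite parity, so for the cis isomer the two substituents are one axial and one equatorial in each chair.
Chair I (ethynyl axial, methyl equatorial): E = 0.43 kcal/mol.
Chair II (ethynyl equatorial, methyl axial): E = 1.71 kcal/mol.
Chair II is the less stable (higher-energy) conformer, and in that chair the ethynyl group is equatorial.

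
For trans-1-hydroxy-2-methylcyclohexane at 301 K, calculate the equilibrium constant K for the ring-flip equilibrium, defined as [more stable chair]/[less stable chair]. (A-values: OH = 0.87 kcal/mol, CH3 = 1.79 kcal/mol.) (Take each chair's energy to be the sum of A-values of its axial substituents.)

K ≈ 85.4

C1 and C2 have opposite parity, so for the trans isomer the two substituents are e,e in one chair and a,a in the other.
Chair I (hydroxyl axial, methyl axial): E = 2.66 kcal/mol; chair II (hydroxyl equatorial, methyl equatorial): E = 0.00 kcal/mol.
ΔG = 2.66 kcal/mol between the two chairs.
K = exp(ΔG/RT) with R = 1.987×10⁻³ kcal mol⁻¹ K⁻¹ and T = 301 K gives K ≈ 85.4.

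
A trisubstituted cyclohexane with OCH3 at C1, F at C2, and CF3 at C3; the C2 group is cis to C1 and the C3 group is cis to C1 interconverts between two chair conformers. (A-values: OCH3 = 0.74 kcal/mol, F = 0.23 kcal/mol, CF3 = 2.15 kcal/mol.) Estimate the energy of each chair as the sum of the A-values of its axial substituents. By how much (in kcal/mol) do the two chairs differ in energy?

2.66 kcal/mol

Chair I (methoxy axial, fluoro equatorial, trifluoromethyl axial): E = 2.89 kcal/mol.
Chair II (methoxy equatorial, fluoro axial, trifluoromethyl equatorial): E = 0.23 kcal/mol.
ΔE = 2.89 − 0.23 = 2.66 kcal/mol; chair II is more stable.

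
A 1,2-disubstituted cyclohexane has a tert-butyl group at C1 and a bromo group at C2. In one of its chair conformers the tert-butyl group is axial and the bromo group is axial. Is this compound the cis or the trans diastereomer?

trans

C1 and C2 have opposite parity, so their axial bonds point in opposite directions.
With opposite-parity carbons, two substituents on the same face are one axial and one equatorial; opposite faces give both axial or both equatorial.
Here the groups are axial/axial → opposite face → trans.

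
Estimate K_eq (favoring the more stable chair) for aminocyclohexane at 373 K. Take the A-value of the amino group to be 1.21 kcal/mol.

One chair has the amino group axial (E = 1.21 kcal/mol) and the other has it equatorial (E = 0).
ΔG = 1.21 kcal/mol between the two chairs.
K = exp(ΔG/RT) with R = 1.987×10⁻³ kcal mol⁻¹ K⁻¹ and T = 373 K gives K ≈ 5.12.

K ≈ 5.12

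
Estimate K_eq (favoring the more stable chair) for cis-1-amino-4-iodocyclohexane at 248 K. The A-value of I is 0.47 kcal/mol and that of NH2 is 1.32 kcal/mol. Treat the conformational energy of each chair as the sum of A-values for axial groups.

C1 and C4 have opposite parity, so for the cis isomer the two substituents are one axial and one equatorial in each chair.
Chair I (iodo axial, amino equatorial): E = 0.47 kcal/mol; chair II (iodo equatorial, amino axial): E = 1.32 kcal/mol.
ΔG = 0.85 kcal/mol between the two chairs.
K = exp(ΔG/RT) with R = 1.987×10⁻³ kcal mol⁻¹ K⁻¹ and T = 248 K gives K ≈ 5.61.

K ≈ 5.61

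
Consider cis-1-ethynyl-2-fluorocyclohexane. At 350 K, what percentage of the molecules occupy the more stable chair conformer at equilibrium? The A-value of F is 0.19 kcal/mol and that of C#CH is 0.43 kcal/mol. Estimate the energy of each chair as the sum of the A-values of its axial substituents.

58.5%

C1 and C2 have opposite parity, so for the cis isomer the two substituents are one axial and one equatorial in each chair.
Chair I (fluoro axial, ethynyl equatorial): E = 0.19 kcal/mol; chair II (fluoro equatorial, ethynyl axial): E = 0.43 kcal/mol.
ΔG = 0.24 kcal/mol between the two chairs.
K = exp(ΔG/RT) with R = 1.987×10⁻³ kcal mol⁻¹ K⁻¹ and T = 350 K gives K ≈ 1.41.
Fraction in the lower-energy chair = K/(K+1) = 58.5%.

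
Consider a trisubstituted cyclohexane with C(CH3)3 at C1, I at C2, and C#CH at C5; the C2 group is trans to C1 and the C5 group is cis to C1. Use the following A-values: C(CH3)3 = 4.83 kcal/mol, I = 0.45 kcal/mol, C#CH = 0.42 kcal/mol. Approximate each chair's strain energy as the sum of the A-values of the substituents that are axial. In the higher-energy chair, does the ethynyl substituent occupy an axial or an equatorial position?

Chair I (tert-butyl axial, iodo axial, ethynyl axial): E = 5.70 kcal/mol.
Chair II (tert-butyl equatorial, iodo equatorial, ethynyl equatorial): E = 0.00 kcal/mol.
Chair I is the less stable (higher-energy) conformer, and in that chair the ethynyl group is axial.

axial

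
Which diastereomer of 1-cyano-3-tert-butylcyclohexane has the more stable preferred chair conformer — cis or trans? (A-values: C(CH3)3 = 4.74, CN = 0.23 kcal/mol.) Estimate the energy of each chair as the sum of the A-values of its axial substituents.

cis

At 1,3 positions (parity same): cis → (e,e or a,a); trans → (a,e or e,a).
Best chair for cis: E = 0.00 kcal/mol; best chair for trans: E = 0.23 kcal/mol.
The cis isomer is lower by 0.23 kcal/mol.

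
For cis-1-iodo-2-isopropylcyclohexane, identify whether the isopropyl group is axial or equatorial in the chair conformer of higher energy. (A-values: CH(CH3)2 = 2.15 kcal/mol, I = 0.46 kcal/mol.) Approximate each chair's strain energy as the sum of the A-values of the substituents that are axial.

axial

C1 and C2 have opposite parity, so for the cis isomer the two substituents are one axial and one equatorial in each chair.
Chair I (isopropyl axial, iodo equatorial): E = 2.15 kcal/mol.
Chair II (isopropyl equatorial, iodo axial): E = 0.46 kcal/mol.
Chair I is the less stable (higher-energy) conformer, and in that chair the isopropyl group is axial.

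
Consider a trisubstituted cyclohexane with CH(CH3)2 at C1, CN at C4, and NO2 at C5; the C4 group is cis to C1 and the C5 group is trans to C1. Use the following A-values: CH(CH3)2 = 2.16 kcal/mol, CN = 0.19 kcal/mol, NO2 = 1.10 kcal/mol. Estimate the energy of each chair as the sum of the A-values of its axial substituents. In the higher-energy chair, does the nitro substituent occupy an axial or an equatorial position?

equatorial

Chair I (isopropyl axial, cyano equatorial, nitro equatorial): E = 2.16 kcal/mol.
Chair II (isopropyl equatorial, cyano axial, nitro axial): E = 1.29 kcal/mol.
Chair I is the less stable (higher-energy) conformer, and in that chair the nitro group is equatorial.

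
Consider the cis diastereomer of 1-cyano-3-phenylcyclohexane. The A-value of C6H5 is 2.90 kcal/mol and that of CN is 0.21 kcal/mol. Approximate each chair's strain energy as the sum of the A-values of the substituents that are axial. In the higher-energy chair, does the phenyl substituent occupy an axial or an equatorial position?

axial

C1 and C3 have the same parity, so for the cis isomer the two substituents are e,e in one chair and a,a in the other.
Chair I (phenyl axial, cyano axial): E = 3.11 kcal/mol.
Chair II (phenyl equatorial, cyano equatorial): E = 0.00 kcal/mol.
Chair I is the less stable (higher-energy) conformer, and in that chair the phenyl group is axial.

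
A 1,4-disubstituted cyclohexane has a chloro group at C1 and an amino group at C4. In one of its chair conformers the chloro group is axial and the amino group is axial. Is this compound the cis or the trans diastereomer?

trans

C1 and C4 have opposite parity, so their axial bonds point in opposite directions.
With opposite-parity carbons, two substituents on the same face are one axial and one equatorial; opposite faces give both axial or both equatorial.
Here the groups are axial/axial → opposite face → trans.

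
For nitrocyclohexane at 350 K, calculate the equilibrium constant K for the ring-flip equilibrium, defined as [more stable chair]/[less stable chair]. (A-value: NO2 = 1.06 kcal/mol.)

K ≈ 4.59

One chair has the nitro group axial (E = 1.06 kcal/mol) and the other has it equatorial (E = 0).
ΔG = 1.06 kcal/mol between the two chairs.
K = exp(ΔG/RT) with R = 1.987×10⁻³ kcal mol⁻¹ K⁻¹ and T = 350 K gives K ≈ 4.59.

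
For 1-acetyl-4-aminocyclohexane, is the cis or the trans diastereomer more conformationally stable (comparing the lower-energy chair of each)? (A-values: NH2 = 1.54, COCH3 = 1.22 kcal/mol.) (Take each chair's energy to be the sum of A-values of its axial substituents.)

trans

At 1,4 positions (parity opposite): cis → (a,e or e,a); trans → (e,e or a,a).
Best chair for cis: E = 1.22 kcal/mol; best chair for trans: E = 0.00 kcal/mol.
The trans isomer is lower by 1.22 kcal/mol.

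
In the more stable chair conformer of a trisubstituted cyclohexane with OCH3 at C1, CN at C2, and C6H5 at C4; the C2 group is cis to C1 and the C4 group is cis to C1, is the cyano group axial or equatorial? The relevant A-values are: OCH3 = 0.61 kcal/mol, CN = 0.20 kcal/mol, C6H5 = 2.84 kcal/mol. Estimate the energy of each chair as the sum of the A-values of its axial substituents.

Chair I (methoxy axial, cyano equatorial, phenyl equatorial): E = 0.61 kcal/mol.
Chair II (methoxy equatorial, cyano axial, phenyl axial): E = 3.04 kcal/mol.
Chair I is the more stable (lower-energy) conformer, and in that chair the cyano group is equatorial.

equatorial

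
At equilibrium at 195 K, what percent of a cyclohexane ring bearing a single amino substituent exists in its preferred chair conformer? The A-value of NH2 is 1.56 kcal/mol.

One chair has the amino group axial (E = 1.56 kcal/mol) and the other has it equatorial (E = 0).
ΔG = 1.56 kcal/mol between the two chairs.
K = exp(ΔG/RT) with R = 1.987×10⁻³ kcal mol⁻¹ K⁻¹ and T = 195 K gives K ≈ 56.
Fraction in the lower-energy chair = K/(K+1) = 98.2%.

98.2%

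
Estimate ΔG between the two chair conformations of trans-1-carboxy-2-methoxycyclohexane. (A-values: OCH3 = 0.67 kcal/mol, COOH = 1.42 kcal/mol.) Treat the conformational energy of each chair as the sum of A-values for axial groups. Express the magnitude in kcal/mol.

C1 and C2 have opposite parity, so for the trans isomer the two substituents are e,e in one chair and a,a in the other.
Chair I (methoxy axial, carboxyl axial): E = 2.09 kcal/mol.
Chair II (methoxy equatorial, carboxyl equatorial): E = 0.00 kcal/mol.
ΔE = 2.09 − 0.00 = 2.09 kcal/mol; chair II is more stable.

2.09 kcal/mol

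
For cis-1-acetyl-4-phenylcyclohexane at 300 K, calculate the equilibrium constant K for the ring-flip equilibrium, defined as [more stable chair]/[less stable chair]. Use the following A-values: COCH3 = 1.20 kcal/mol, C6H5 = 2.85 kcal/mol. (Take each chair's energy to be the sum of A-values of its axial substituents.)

C1 and C4 have opposite parity, so for the cis isomer the two substituents are one axial and one equatorial in each chair.
Chair I (acetyl axial, phenyl equatorial): E = 1.20 kcal/mol; chair II (acetyl equatorial, phenyl axial): E = 2.85 kcal/mol.
ΔG = 1.65 kcal/mol between the two chairs.
K = exp(ΔG/RT) with R = 1.987×10⁻³ kcal mol⁻¹ K⁻¹ and T = 300 K gives K ≈ 15.9.

K ≈ 15.9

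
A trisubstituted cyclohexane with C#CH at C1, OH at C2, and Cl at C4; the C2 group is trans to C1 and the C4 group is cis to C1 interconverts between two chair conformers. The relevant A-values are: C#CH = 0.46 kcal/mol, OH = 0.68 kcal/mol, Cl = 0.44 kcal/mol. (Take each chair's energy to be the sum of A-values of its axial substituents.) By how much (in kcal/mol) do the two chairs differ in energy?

Chair I (ethynyl axial, hydroxyl axial, chloro equatorial): E = 1.14 kcal/mol.
Chair II (ethynyl equatorial, hydroxyl equatorial, chloro axial): E = 0.44 kcal/mol.
ΔE = 1.14 − 0.44 = 0.70 kcal/mol; chair II is more stable.

0.70 kcal/mol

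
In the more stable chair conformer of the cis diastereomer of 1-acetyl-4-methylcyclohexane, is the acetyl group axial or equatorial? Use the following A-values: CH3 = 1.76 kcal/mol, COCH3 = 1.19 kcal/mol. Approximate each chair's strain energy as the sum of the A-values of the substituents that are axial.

C1 and C4 have opposite parity, so for the cis isomer the two substituents are one axial and one equatorial in each chair.
Chair I (methyl axial, acetyl equatorial): E = 1.76 kcal/mol.
Chair II (methyl equatorial, acetyl axial): E = 1.19 kcal/mol.
Chair II is the more stable (lower-energy) conformer, and in that chair the acetyl group is axial.

axial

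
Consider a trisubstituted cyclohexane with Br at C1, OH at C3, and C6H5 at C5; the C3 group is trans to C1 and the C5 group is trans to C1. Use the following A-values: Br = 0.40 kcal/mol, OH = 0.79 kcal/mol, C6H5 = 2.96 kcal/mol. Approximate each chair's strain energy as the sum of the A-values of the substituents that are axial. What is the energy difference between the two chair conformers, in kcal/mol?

Chair I (bromo axial, hydroxyl equatorial, phenyl equatorial): E = 0.40 kcal/mol.
Chair II (bromo equatorial, hydroxyl axial, phenyl axial): E = 3.75 kcal/mol.
ΔE = 3.75 − 0.40 = 3.35 kcal/mol; chair I is more stable.

3.35 kcal/mol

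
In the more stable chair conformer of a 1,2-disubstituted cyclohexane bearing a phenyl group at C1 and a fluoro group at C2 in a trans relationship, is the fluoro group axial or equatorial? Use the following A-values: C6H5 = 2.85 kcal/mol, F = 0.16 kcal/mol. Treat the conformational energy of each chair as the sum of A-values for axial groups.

C1 and C2 have opposite parity, so for the trans isomer the two substituents are e,e in one chair and a,a in the other.
Chair I (phenyl axial, fluoro axial): E = 3.01 kcal/mol.
Chair II (phenyl equatorial, fluoro equatorial): E = 0.00 kcal/mol.
Chair II is the more stable (lower-energy) conformer, and in that chair the fluoro group is equatorial.

equatorial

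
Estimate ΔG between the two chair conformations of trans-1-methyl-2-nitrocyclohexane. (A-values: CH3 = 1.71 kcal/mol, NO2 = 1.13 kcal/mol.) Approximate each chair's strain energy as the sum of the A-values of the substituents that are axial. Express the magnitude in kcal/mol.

2.84 kcal/mol

C1 and C2 have opposite parity, so for the trans isomer the two substituents are e,e in one chair and a,a in the other.
Chair I (methyl axial, nitro axial): E = 2.84 kcal/mol.
Chair II (methyl equatorial, nitro equatorial): E = 0.00 kcal/mol.
ΔE = 2.84 − 0.00 = 2.84 kcal/mol; chair II is more stable.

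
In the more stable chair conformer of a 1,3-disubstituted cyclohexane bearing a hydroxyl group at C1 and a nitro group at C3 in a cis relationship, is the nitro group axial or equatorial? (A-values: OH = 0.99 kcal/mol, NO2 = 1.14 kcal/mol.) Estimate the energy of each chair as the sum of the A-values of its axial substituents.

C1 and C3 have the same parity, so for the cis isomer the two substituents are e,e in one chair and a,a in the other.
Chair I (hydroxyl axial, nitro axial): E = 2.13 kcal/mol.
Chair II (hydroxyl equatorial, nitro equatorial): E = 0.00 kcal/mol.
Chair II is the more stable (lower-energy) conformer, and in that chair the nitro group is equatorial.

equatorial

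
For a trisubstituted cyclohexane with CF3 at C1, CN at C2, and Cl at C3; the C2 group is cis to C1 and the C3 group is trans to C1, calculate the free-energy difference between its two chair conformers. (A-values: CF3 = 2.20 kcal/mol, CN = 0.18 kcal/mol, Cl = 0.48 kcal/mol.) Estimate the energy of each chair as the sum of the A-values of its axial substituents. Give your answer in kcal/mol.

Chair I (trifluoromethyl axial, cyano equatorial, chloro equatorial): E = 2.20 kcal/mol.
Chair II (trifluoromethyl equatorial, cyano axial, chloro axial): E = 0.66 kcal/mol.
ΔE = 2.20 − 0.66 = 1.54 kcal/mol; chair II is more stable.

1.54 kcal/mol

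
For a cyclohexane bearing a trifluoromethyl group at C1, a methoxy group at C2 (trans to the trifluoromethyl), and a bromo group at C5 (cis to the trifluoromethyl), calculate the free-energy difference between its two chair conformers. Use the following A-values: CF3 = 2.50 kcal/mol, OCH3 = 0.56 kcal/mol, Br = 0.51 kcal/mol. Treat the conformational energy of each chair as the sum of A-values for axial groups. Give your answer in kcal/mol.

Chair I (trifluoromethyl axial, methoxy axial, bromo axial): E = 3.57 kcal/mol.
Chair II (trifluoromethyl equatorial, methoxy equatorial, bromo equatorial): E = 0.00 kcal/mol.
ΔE = 3.57 − 0.00 = 3.57 kcal/mol; chair II is more stable.

3.57 kcal/mol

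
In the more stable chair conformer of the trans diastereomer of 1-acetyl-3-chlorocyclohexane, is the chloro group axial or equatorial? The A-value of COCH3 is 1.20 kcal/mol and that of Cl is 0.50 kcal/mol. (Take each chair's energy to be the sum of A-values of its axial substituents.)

axial

C1 and C3 have the same parity, so for the trans isomer the two substituents are one axial and one equatorial in each chair.
Chair I (acetyl axial, chloro equatorial): E = 1.20 kcal/mol.
Chair II (acetyl equatorial, chloro axial): E = 0.50 kcal/mol.
Chair II is the more stable (lower-energy) conformer, and in that chair the chloro group is axial.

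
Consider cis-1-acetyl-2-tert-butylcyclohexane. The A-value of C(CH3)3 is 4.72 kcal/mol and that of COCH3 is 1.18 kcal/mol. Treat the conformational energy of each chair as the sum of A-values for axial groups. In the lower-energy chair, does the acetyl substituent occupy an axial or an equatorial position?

C1 and C2 have opposite parity, so for the cis isomer the two substituents are one axial and one equatorial in each chair.
Chair I (tert-butyl axial, acetyl equatorial): E = 4.72 kcal/mol.
Chair II (tert-butyl equatorial, acetyl axial): E = 1.18 kcal/mol.
Chair II is the more stable (lower-energy) conformer, and in that chair the acetyl group is axial.

axial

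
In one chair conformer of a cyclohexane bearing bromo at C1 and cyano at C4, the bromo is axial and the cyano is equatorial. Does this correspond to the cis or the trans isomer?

C1 and C4 have opposite parity, so their axial bonds point in opposite directions.
With opposite-parity carbons, two substituents on the same face are one axial and one equatorial; opposite faces give both axial or both equatorial.
Here the groups are axial/equatorial → same face → cis.

cis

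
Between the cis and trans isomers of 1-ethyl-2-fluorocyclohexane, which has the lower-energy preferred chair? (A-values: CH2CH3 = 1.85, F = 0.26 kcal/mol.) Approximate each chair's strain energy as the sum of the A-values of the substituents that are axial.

trans

At 1,2 positions (parity opposite): cis → (a,e or e,a); trans → (e,e or a,a).
Best chair for cis: E = 0.26 kcal/mol; best chair for trans: E = 0.00 kcal/mol.
The trans isomer is lower by 0.26 kcal/mol.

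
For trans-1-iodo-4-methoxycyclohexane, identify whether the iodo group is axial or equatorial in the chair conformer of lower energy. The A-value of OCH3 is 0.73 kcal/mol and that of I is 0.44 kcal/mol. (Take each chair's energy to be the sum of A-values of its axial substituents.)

equatorial

C1 and C4 have opposite parity, so for the trans isomer the two substituents are e,e in one chair and a,a in the other.
Chair I (methoxy axial, iodo axial): E = 1.17 kcal/mol.
Chair II (methoxy equatorial, iodo equatorial): E = 0.00 kcal/mol.
Chair II is the more stable (lower-energy) conformer, and in that chair the iodo group is equatorial.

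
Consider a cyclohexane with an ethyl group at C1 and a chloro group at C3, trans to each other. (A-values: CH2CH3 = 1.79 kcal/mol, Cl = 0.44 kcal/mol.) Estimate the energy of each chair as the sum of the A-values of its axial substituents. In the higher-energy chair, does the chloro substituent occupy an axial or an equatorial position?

C1 and C3 have the same parity, so for the trans isomer the two substituents are one axial and one equatorial in each chair.
Chair I (ethyl axial, chloro equatorial): E = 1.79 kcal/mol.
Chair II (ethyl equatorial, chloro axial): E = 0.44 kcal/mol.
Chair I is the less stable (higher-energy) conformer, and in that chair the chloro group is equatorial.

equatorial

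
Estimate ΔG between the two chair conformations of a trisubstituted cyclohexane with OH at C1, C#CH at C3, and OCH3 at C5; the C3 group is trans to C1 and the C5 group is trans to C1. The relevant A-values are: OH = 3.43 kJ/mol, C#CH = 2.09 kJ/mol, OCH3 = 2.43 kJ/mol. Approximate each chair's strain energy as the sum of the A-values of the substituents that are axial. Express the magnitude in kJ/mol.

Chair I (hydroxyl axial, ethynyl equatorial, methoxy equatorial): E = 3.43 kJ/mol.
Chair II (hydroxyl equatorial, ethynyl axial, methoxy axial): E = 4.52 kJ/mol.
ΔE = 4.52 − 3.43 = 1.09 kJ/mol; chair I is more stable.

1.09 kJ/mol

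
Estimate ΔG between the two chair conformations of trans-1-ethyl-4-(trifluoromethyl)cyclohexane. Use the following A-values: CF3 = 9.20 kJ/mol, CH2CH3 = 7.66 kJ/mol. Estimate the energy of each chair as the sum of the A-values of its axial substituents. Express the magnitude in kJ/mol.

16.86 kJ/mol

C1 and C4 have opposite parity, so for the trans isomer the two substituents are e,e in one chair and a,a in the other.
Chair I (trifluoromethyl axial, ethyl axial): E = 16.86 kJ/mol.
Chair II (trifluoromethyl equatorial, ethyl equatorial): E = 0.00 kJ/mol.
ΔE = 16.86 − 0.00 = 16.86 kJ/mol; chair II is more stable.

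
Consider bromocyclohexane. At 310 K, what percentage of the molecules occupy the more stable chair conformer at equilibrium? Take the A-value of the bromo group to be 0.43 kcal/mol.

One chair has the bromo group axial (E = 0.43 kcal/mol) and the other has it equatorial (E = 0).
ΔG = 0.43 kcal/mol between the two chairs.
K = exp(ΔG/RT) with R = 1.987×10⁻³ kcal mol⁻¹ K⁻¹ and T = 310 K gives K ≈ 2.01.
Fraction in the lower-energy chair = K/(K+1) = 66.8%.

66.8%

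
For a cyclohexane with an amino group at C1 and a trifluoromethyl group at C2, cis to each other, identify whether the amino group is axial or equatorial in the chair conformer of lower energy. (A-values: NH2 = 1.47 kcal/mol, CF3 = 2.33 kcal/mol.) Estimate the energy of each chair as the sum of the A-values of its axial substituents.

C1 and C2 have opposite parity, so for the cis isomer the two substituents are one axial and one equatorial in each chair.
Chair I (amino axial, trifluoromethyl equatorial): E = 1.47 kcal/mol.
Chair II (amino equatorial, trifluoromethyl axial): E = 2.33 kcal/mol.
Chair I is the more stable (lower-energy) conformer, and in that chair the amino group is axial.

axial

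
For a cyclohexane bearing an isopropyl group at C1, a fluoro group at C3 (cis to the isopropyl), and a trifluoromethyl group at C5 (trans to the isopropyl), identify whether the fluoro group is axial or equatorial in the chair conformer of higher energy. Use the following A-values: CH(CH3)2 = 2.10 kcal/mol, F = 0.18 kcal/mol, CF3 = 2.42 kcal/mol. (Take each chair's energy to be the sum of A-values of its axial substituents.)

equatorial

Chair I (isopropyl axial, fluoro axial, trifluoromethyl equatorial): E = 2.28 kcal/mol.
Chair II (isopropyl equatorial, fluoro equatorial, trifluoromethyl axial): E = 2.42 kcal/mol.
Chair II is the less stable (higher-energy) conformer, and in that chair the fluoro group is equatorial.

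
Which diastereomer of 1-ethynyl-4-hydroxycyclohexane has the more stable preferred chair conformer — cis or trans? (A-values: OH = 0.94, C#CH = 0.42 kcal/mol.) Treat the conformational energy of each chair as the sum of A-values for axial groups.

trans

At 1,4 positions (parity opposite): cis → (a,e or e,a); trans → (e,e or a,a).
Best chair for cis: E = 0.42 kcal/mol; best chair for trans: E = 0.00 kcal/mol.
The trans isomer is lower by 0.42 kcal/mol.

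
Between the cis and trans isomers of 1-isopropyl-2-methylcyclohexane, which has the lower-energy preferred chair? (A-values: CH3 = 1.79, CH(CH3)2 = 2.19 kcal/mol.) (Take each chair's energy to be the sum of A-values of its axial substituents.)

trans

At 1,2 positions (parity opposite): cis → (a,e or e,a); trans → (e,e or a,a).
Best chair for cis: E = 1.79 kcal/mol; best chair for trans: E = 0.00 kcal/mol.
The trans isomer is lower by 1.79 kcal/mol.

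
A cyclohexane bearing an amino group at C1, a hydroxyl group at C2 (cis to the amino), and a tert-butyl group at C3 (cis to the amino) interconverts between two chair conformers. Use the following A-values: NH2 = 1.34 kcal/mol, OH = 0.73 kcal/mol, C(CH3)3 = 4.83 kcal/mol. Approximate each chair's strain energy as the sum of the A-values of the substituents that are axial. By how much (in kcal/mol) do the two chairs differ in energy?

5.44 kcal/mol

Chair I (amino axial, hydroxyl equatorial, tert-butyl axial): E = 6.17 kcal/mol.
Chair II (amino equatorial, hydroxyl axial, tert-butyl equatorial): E = 0.73 kcal/mol.
ΔE = 6.17 − 0.73 = 5.44 kcal/mol; chair II is more stable.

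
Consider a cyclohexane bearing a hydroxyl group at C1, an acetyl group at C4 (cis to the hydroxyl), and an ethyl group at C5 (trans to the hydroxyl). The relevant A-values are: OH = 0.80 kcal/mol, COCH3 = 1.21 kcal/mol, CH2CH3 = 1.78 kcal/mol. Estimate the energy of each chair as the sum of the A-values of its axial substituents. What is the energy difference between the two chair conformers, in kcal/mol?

2.19 kcal/mol

Chair I (hydroxyl axial, acetyl equatorial, ethyl equatorial): E = 0.80 kcal/mol.
Chair II (hydroxyl equatorial, acetyl axial, ethyl axial): E = 2.99 kcal/mol.
ΔE = 2.99 − 0.80 = 2.19 kcal/mol; chair I is more stable.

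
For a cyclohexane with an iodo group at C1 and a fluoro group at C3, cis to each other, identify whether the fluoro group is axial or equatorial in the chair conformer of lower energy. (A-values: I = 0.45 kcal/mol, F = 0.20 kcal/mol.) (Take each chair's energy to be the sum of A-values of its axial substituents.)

C1 and C3 have the same parity, so for the cis isomer the two substituents are e,e in one chair and a,a in the other.
Chair I (iodo axial, fluoro axial): E = 0.65 kcal/mol.
Chair II (iodo equatorial, fluoro equatorial): E = 0.00 kcal/mol.
Chair II is the more stable (lower-energy) conformer, and in that chair the fluoro group is equatorial.

equatorial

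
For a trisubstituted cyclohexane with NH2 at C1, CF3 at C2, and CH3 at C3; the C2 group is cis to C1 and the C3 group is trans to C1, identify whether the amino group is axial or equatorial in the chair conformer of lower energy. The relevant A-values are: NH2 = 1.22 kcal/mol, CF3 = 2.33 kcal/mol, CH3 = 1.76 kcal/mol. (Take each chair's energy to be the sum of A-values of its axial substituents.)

axial

Chair I (amino axial, trifluoromethyl equatorial, methyl equatorial): E = 1.22 kcal/mol.
Chair II (amino equatorial, trifluoromethyl axial, methyl axial): E = 4.09 kcal/mol.
Chair I is the more stable (lower-energy) conformer, and in that chair the amino group is axial.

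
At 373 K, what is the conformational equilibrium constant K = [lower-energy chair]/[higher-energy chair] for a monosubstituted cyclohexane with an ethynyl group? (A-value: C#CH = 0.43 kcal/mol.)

K ≈ 1.79

One chair has the ethynyl group axial (E = 0.43 kcal/mol) and the other has it equatorial (E = 0).
ΔG = 0.43 kcal/mol between the two chairs.
K = exp(ΔG/RT) with R = 1.987×10⁻³ kcal mol⁻¹ K⁻¹ and T = 373 K gives K ≈ 1.79.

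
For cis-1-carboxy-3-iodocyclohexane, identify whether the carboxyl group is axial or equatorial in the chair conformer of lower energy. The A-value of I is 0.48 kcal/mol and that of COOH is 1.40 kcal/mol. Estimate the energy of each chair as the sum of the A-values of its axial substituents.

C1 and C3 have the same parity, so for the cis isomer the two substituents are e,e in one chair and a,a in the other.
Chair I (iodo axial, carboxyl axial): E = 1.88 kcal/mol.
Chair II (iodo equatorial, carboxyl equatorial): E = 0.00 kcal/mol.
Chair II is the more stable (lower-energy) conformer, and in that chair the carboxyl group is equatorial.

equatorial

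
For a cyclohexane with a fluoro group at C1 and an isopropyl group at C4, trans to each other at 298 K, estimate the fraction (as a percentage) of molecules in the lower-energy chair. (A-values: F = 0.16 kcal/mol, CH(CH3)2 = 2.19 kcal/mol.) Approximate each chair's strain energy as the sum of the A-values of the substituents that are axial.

98.1%

C1 and C4 have opposite parity, so for the trans isomer the two substituents are e,e in one chair and a,a in the other.
Chair I (fluoro axial, isopropyl axial): E = 2.35 kcal/mol; chair II (fluoro equatorial, isopropyl equatorial): E = 0.00 kcal/mol.
ΔG = 2.35 kcal/mol between the two chairs.
K = exp(ΔG/RT) with R = 1.987×10⁻³ kcal mol⁻¹ K⁻¹ and T = 298 K gives K ≈ 52.9.
Fraction in the lower-energy chair = K/(K+1) = 98.1%.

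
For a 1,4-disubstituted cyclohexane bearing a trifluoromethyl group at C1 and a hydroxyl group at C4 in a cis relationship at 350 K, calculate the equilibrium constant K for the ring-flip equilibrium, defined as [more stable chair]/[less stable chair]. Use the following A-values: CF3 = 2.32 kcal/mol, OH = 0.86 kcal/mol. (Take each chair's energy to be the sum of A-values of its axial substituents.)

C1 and C4 have opposite parity, so for the cis isomer the two substituents are one axial and one equatorial in each chair.
Chair I (trifluoromethyl axial, hydroxyl equatorial): E = 2.32 kcal/mol; chair II (trifluoromethyl equatorial, hydroxyl axial): E = 0.86 kcal/mol.
ΔG = 1.46 kcal/mol between the two chairs.
K = exp(ΔG/RT) with R = 1.987×10⁻³ kcal mol⁻¹ K⁻¹ and T = 350 K gives K ≈ 8.16.

K ≈ 8.16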